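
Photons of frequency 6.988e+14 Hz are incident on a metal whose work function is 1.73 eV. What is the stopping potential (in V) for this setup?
1.1600 V

The stopping potential V_s satisfies: eV_s = KE_max

First, find KE_max using Einstein's equation:
E_photon = hf = (6.626×10⁻³⁴ J·s)(6.988e+14 Hz) = 2.8900 eV
KE_max = E_photon - φ = 2.8900 - 1.73 = 1.1600 eV

Since eV_s = KE_max:
V_s = KE_max/e = 1.1600 V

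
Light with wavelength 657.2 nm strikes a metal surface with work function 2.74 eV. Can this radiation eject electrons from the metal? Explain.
No

For photoemission, the photon energy must exceed the work function.

Photon energy: E = hc/λ = 1.8866 eV
Work function: φ = 2.74 eV

Since E_photon (1.8866 eV) < φ (2.74 eV), photoemission will NOT occur.
The threshold wavelength is λ₀ = hc/φ = 452.5 nm.
Since 657.2 nm > 452.5 nm, the photons lack sufficient energy.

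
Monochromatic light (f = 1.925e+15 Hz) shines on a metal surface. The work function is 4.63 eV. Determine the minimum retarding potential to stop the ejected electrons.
3.3312 V

The stopping potential V_s satisfies: eV_s = KE_max

First, find KE_max using Einstein's equation:
E_photon = hf = (6.626×10⁻³⁴ J·s)(1.925e+15 Hz) = 7.9612 eV
KE_max = E_photon - φ = 7.9612 - 4.63 = 3.3312 eV

Since eV_s = KE_max:
V_s = KE_max/e = 3.3312 V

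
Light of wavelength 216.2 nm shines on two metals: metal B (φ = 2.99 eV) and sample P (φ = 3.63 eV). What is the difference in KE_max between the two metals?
0.6400 eV

Using KE_max = hc/λ - φ for each metal:

Photon energy: E = hc/λ = 5.7347 eV

For metal B (φ₁ = 2.99 eV):
KE₁ = E - φ₁ = 5.7347 - 2.99 = 2.7447 eV

For sample P (φ₂ = 3.63 eV):
KE₂ = E - φ₂ = 5.7347 - 3.63 = 2.1047 eV

Difference:
ΔKE = KE₁ - KE₂ = 2.7447 - 2.1047 = 0.6400 eV

Note: The difference equals the difference in work functions: 3.63 - 2.99 = 0.64 eV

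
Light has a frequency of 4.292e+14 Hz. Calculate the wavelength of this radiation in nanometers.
698.49 nm

Using the wave equation: c = fλ

Solving for wavelength:
λ = c/f = (3×10⁸ m/s) / (4.292e+14 Hz)
λ = 698.49 nm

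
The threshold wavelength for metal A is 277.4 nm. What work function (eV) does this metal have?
4.47 eV

At the threshold wavelength, photon energy equals work function:
φ = hc/λ₀

Calculating:
φ = (6.626×10⁻³⁴ J·s)(3×10⁸ m/s) / (277.4×10⁻⁹ m)
φ = 4.47 eV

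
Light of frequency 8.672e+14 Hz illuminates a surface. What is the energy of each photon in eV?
3.5865 eV

Using E = hf:

E = hf = (6.626×10⁻³⁴ J·s)(8.672e+14 Hz)
E = 3.5865 eV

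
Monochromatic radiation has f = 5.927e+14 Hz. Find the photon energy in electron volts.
2.4512 eV

Using E = hf:

E = hf = (6.626×10⁻³⁴ J·s)(5.927e+14 Hz)
E = 2.4512 eV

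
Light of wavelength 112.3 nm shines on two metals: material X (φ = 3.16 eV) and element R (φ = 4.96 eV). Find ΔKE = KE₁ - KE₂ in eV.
1.8000 eV

Using KE_max = hc/λ - φ for each metal:

Photon energy: E = hc/λ = 11.0404 eV

For material X (φ₁ = 3.16 eV):
KE₁ = E - φ₁ = 11.0404 - 3.16 = 7.8804 eV

For element R (φ₂ = 4.96 eV):
KE₂ = E - φ₂ = 11.0404 - 4.96 = 6.0804 eV

Difference:
ΔKE = KE₁ - KE₂ = 7.8804 - 6.0804 = 1.8000 eV

Note: The difference equals the difference in work functions: 4.96 - 3.16 = 1.80 eV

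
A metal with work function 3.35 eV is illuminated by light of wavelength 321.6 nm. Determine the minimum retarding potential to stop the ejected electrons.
0.5052 V

The stopping potential V_s satisfies: eV_s = KE_max

First, find KE_max using Einstein's equation:
E_photon = hc/λ = 3.8552 eV
KE_max = E_photon - φ = 3.8552 - 3.35 = 0.5052 eV

Since eV_s = KE_max:
V_s = KE_max/e = 0.5052 V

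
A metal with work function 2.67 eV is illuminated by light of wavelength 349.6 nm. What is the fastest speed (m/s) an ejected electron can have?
5.5525e+05 m/s

First, find the maximum kinetic energy:
E_photon = hc/λ = 3.5465 eV
KE_max = E_photon - φ = 3.5465 - 2.67 = 0.8765 eV

Convert to Joules: KE_max = 0.8765 × 1.602×10⁻¹⁹ J = 1.4042e-19 J

Then use KE = ½mv² to find velocity:
v = √(2·KE/m) = √(2 × 1.4042e-19 J / 9.109e-31 kg)
v = 5.5525e+05 m/s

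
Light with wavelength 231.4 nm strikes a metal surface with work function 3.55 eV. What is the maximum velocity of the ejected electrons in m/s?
7.9749e+05 m/s

First, find the maximum kinetic energy:
E_photon = hc/λ = 5.3580 eV
KE_max = E_photon - φ = 5.3580 - 3.55 = 1.8080 eV

Convert to Joules: KE_max = 1.8080 × 1.602×10⁻¹⁹ J = 2.8967e-19 J

Then use KE = ½mv² to find velocity:
v = √(2·KE/m) = √(2 × 2.8967e-19 J / 9.109e-31 kg)
v = 7.9749e+05 m/s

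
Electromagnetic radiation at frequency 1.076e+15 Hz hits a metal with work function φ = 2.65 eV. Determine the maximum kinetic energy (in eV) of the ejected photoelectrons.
1.8000 eV

Using Einstein's photoelectric equation: KE_max = hf - φ

First, calculate the photon energy:
E_photon = hf = (6.626×10⁻³⁴ J·s)(1.076e+15 Hz)
E_photon = 4.4500 eV

Then, the maximum kinetic energy:
KE_max = E_photon - φ = 4.4500 eV - 2.65 eV = 1.8000 eV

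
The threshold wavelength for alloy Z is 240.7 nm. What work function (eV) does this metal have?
5.15 eV

At the threshold wavelength, photon energy equals work function:
φ = hc/λ₀

Calculating:
φ = (6.626×10⁻³⁴ J·s)(3×10⁸ m/s) / (240.7×10⁻⁹ m)
φ = 5.15 eV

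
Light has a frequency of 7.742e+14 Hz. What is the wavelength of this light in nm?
387.23 nm

Using the wave equation: c = fλ

Solving for wavelength:
λ = c/f = (3×10⁸ m/s) / (7.742e+14 Hz)
λ = 387.23 nm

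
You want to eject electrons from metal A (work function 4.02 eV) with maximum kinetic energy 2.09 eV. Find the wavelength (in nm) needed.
202.92 nm

From Einstein's equation: KE_max = hc/λ - φ

Rearranging for λ:
hc/λ = KE_max + φ
λ = hc/(KE_max + φ)

Required photon energy:
E_photon = KE_max + φ = 2.09 + 4.02 = 6.11 eV

Required wavelength:
λ = hc/E_photon = (6.626×10⁻³⁴)(3×10⁸) / (6.11 × 1.602×10⁻¹⁹)
λ = 202.92 nm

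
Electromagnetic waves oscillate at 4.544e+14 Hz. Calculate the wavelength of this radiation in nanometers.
659.75 nm

Using the wave equation: c = fλ

Solving for wavelength:
λ = c/f = (3×10⁸ m/s) / (4.544e+14 Hz)
λ = 659.75 nm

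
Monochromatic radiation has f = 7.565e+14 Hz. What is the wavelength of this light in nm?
396.29 nm

Using the wave equation: c = fλ

Solving for wavelength:
λ = c/f = (3×10⁸ m/s) / (7.565e+14 Hz)
λ = 396.29 nm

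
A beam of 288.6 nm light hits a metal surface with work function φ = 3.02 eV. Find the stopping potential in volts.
1.2761 V

The stopping potential V_s satisfies: eV_s = KE_max

First, find KE_max using Einstein's equation:
E_photon = hc/λ = 4.2961 eV
KE_max = E_photon - φ = 4.2961 - 3.02 = 1.2761 eV

Since eV_s = KE_max:
V_s = KE_max/e = 1.2761 V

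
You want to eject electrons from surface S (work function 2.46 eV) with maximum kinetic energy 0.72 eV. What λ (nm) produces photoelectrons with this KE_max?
389.89 nm

From Einstein's equation: KE_max = hc/λ - φ

Rearranging for λ:
hc/λ = KE_max + φ
λ = hc/(KE_max + φ)

Required photon energy:
E_photon = KE_max + φ = 0.72 + 2.46 = 3.18 eV

Required wavelength:
λ = hc/E_photon = (6.626×10⁻³⁴)(3×10⁸) / (3.18 × 1.602×10⁻¹⁹)
λ = 389.89 nm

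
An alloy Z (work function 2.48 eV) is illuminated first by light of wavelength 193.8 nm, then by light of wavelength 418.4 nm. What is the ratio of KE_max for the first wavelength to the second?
8.1059

Using Einstein's equation: KE_max = hc/λ - φ

For λ₁ = 193.8 nm:
E₁ = hc/λ₁ = 6.3975 eV
KE₁ = E₁ - φ = 6.3975 - 2.48 = 3.9175 eV

For λ₂ = 418.4 nm:
E₂ = hc/λ₂ = 2.9633 eV
KE₂ = E₂ - φ = 2.9633 - 2.48 = 0.4833 eV

Ratio: KE₁/KE₂ = 3.9175/0.4833 = 8.1059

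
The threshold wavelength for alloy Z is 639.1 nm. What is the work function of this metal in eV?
1.94 eV

At the threshold wavelength, photon energy equals work function:
φ = hc/λ₀

Calculating:
φ = (6.626×10⁻³⁴ J·s)(3×10⁸ m/s) / (639.1×10⁻⁹ m)
φ = 1.94 eV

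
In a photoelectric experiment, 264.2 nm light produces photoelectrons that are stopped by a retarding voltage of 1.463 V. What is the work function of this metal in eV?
3.23 eV

The stopping potential gives the maximum kinetic energy: KE_max = eV_s = 1.463 eV

From Einstein's photoelectric equation: KE_max = hc/λ - φ
Rearranging: φ = hc/λ - KE_max

Calculate photon energy:
E_photon = hc/λ = (6.626×10⁻³⁴ J·s)(3×10⁸ m/s) / (264.2×10⁻⁹ m) = 4.6928 eV

Therefore:
φ = 4.6928 - 1.463 = 3.23 eV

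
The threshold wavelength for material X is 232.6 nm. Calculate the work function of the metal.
5.33 eV

At the threshold wavelength, photon energy equals work function:
φ = hc/λ₀

Calculating:
φ = (6.626×10⁻³⁴ J·s)(3×10⁸ m/s) / (232.6×10⁻⁹ m)
φ = 5.33 eV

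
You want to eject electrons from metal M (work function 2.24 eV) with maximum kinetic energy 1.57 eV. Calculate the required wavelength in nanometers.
325.42 nm

From Einstein's equation: KE_max = hc/λ - φ

Rearranging for λ:
hc/λ = KE_max + φ
λ = hc/(KE_max + φ)

Required photon energy:
E_photon = KE_max + φ = 1.57 + 2.24 = 3.81 eV

Required wavelength:
λ = hc/E_photon = (6.626×10⁻³⁴)(3×10⁸) / (3.81 × 1.602×10⁻¹⁹)
λ = 325.42 nm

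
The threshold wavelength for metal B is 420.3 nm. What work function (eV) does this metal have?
2.95 eV

At the threshold wavelength, photon energy equals work function:
φ = hc/λ₀

Calculating:
φ = (6.626×10⁻³⁴ J·s)(3×10⁸ m/s) / (420.3×10⁻⁹ m)
φ = 2.95 eV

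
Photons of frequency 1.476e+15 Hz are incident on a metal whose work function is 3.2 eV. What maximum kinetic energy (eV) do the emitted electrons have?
2.9042 eV

Using Einstein's photoelectric equation: KE_max = hf - φ

First, calculate the photon energy:
E_photon = hf = (6.626×10⁻³⁴ J·s)(1.476e+15 Hz)
E_photon = 6.1042 eV

Then, the maximum kinetic energy:
KE_max = E_photon - φ = 6.1042 eV - 3.2 eV = 2.9042 eV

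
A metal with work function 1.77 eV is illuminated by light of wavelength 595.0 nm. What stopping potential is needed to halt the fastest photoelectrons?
0.3138 V

The stopping potential V_s satisfies: eV_s = KE_max

First, find KE_max using Einstein's equation:
E_photon = hc/λ = 2.0838 eV
KE_max = E_photon - φ = 2.0838 - 1.77 = 0.3138 eV

Since eV_s = KE_max:
V_s = KE_max/e = 0.3138 V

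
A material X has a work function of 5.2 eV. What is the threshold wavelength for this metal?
238.43 nm

The threshold wavelength is when the photon energy equals the work function:
hc/λ₀ = φ

Solving for λ₀:
λ₀ = hc/φ = (6.626×10⁻³⁴ J·s)(3×10⁸ m/s) / (5.2 eV × 1.602×10⁻¹⁹ J/eV)
λ₀ = 238.43 nm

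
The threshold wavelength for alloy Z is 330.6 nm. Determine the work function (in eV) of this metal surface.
3.75 eV

At the threshold wavelength, photon energy equals work function:
φ = hc/λ₀

Calculating:
φ = (6.626×10⁻³⁴ J·s)(3×10⁸ m/s) / (330.6×10⁻⁹ m)
φ = 3.75 eV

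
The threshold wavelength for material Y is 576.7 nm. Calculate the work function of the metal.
2.15 eV

At the threshold wavelength, photon energy equals work function:
φ = hc/λ₀

Calculating:
φ = (6.626×10⁻³⁴ J·s)(3×10⁸ m/s) / (576.7×10⁻⁹ m)
φ = 2.15 eV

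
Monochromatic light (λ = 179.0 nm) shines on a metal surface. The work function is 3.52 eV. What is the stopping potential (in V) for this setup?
3.4065 V

The stopping potential V_s satisfies: eV_s = KE_max

First, find KE_max using Einstein's equation:
E_photon = hc/λ = 6.9265 eV
KE_max = E_photon - φ = 6.9265 - 3.52 = 3.4065 eV

Since eV_s = KE_max:
V_s = KE_max/e = 3.4065 V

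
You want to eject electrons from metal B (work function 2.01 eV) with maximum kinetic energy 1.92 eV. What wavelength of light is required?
315.48 nm

From Einstein's equation: KE_max = hc/λ - φ

Rearranging for λ:
hc/λ = KE_max + φ
λ = hc/(KE_max + φ)

Required photon energy:
E_photon = KE_max + φ = 1.92 + 2.01 = 3.93 eV

Required wavelength:
λ = hc/E_photon = (6.626×10⁻³⁴)(3×10⁸) / (3.93 × 1.602×10⁻¹⁹)
λ = 315.48 nm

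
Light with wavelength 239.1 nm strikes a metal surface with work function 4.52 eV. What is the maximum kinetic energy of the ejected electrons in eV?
0.6655 eV

Using Einstein's photoelectric equation: KE_max = hf - φ = hc/λ - φ

First, calculate the photon energy:
E_photon = hc/λ = (6.626×10⁻³⁴ J·s)(3×10⁸ m/s) / (239.1×10⁻⁹ m)
E_photon = 5.1855 eV

Then, the maximum kinetic energy:
KE_max = E_photon - φ = 5.1855 eV - 4.52 eV = 0.6655 eV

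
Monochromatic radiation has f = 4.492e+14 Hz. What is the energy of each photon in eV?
1.8577 eV

Using E = hf:

E = hf = (6.626×10⁻³⁴ J·s)(4.492e+14 Hz)
E = 1.8577 eV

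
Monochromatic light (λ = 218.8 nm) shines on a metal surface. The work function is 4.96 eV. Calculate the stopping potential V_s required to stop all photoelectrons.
0.7066 V

The stopping potential V_s satisfies: eV_s = KE_max

First, find KE_max using Einstein's equation:
E_photon = hc/λ = 5.6666 eV
KE_max = E_photon - φ = 5.6666 - 4.96 = 0.7066 eV

Since eV_s = KE_max:
V_s = KE_max/e = 0.7066 V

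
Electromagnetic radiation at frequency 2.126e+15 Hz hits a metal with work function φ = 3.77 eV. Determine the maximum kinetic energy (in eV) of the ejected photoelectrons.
5.0224 eV

Using Einstein's photoelectric equation: KE_max = hf - φ

First, calculate the photon energy:
E_photon = hf = (6.626×10⁻³⁴ J·s)(2.126e+15 Hz)
E_photon = 8.7924 eV

Then, the maximum kinetic energy:
KE_max = E_photon - φ = 8.7924 eV - 3.77 eV = 5.0224 eV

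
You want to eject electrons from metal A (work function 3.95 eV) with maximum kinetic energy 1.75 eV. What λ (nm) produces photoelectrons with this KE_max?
217.52 nm

From Einstein's equation: KE_max = hc/λ - φ

Rearranging for λ:
hc/λ = KE_max + φ
λ = hc/(KE_max + φ)

Required photon energy:
E_photon = KE_max + φ = 1.75 + 3.95 = 5.70 eV

Required wavelength:
λ = hc/E_photon = (6.626×10⁻³⁴)(3×10⁸) / (5.70 × 1.602×10⁻¹⁹)
λ = 217.52 nm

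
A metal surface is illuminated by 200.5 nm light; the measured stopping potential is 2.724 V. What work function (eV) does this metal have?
3.46 eV

The stopping potential gives the maximum kinetic energy: KE_max = eV_s = 2.724 eV

From Einstein's photoelectric equation: KE_max = hc/λ - φ
Rearranging: φ = hc/λ - KE_max

Calculate photon energy:
E_photon = hc/λ = (6.626×10⁻³⁴ J·s)(3×10⁸ m/s) / (200.5×10⁻⁹ m) = 6.1838 eV

Therefore:
φ = 6.1838 - 2.724 = 3.46 eV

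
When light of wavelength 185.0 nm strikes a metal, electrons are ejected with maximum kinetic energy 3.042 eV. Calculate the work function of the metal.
3.66 eV

From Einstein's photoelectric equation: KE_max = hf - φ = hc/λ - φ

Rearranging for φ:
φ = hc/λ - KE_max

Calculate photon energy:
E_photon = hc/λ = 6.7018 eV

Therefore:
φ = 6.7018 - 3.042 = 3.66 eV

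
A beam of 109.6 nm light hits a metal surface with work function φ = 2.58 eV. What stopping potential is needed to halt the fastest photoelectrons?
8.7324 V

The stopping potential V_s satisfies: eV_s = KE_max

First, find KE_max using Einstein's equation:
E_photon = hc/λ = 11.3124 eV
KE_max = E_photon - φ = 11.3124 - 2.58 = 8.7324 eV

Since eV_s = KE_max:
V_s = KE_max/e = 8.7324 V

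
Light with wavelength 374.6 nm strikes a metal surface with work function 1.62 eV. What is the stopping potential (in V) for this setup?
1.6898 V

The stopping potential V_s satisfies: eV_s = KE_max

First, find KE_max using Einstein's equation:
E_photon = hc/λ = 3.3098 eV
KE_max = E_photon - φ = 3.3098 - 1.62 = 1.6898 eV

Since eV_s = KE_max:
V_s = KE_max/e = 1.6898 V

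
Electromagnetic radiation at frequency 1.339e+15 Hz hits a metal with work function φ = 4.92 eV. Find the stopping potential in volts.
0.6177 V

The stopping potential V_s satisfies: eV_s = KE_max

First, find KE_max using Einstein's equation:
E_photon = hf = (6.626×10⁻³⁴ J·s)(1.339e+15 Hz) = 5.5377 eV
KE_max = E_photon - φ = 5.5377 - 4.92 = 0.6177 eV

Since eV_s = KE_max:
V_s = KE_max/e = 0.6177 V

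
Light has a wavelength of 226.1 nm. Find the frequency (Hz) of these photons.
1.3259e+15 Hz

Using the wave equation: c = fλ

Solving for frequency:
f = c/λ = (3×10⁸ m/s) / (226.1×10⁻⁹ m)
f = 1.3259e+15 Hz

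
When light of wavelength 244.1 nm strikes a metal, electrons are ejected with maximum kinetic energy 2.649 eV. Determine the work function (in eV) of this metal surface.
2.43 eV

From Einstein's photoelectric equation: KE_max = hf - φ = hc/λ - φ

Rearranging for φ:
φ = hc/λ - KE_max

Calculate photon energy:
E_photon = hc/λ = 5.0792 eV

Therefore:
φ = 5.0792 - 2.649 = 2.43 eV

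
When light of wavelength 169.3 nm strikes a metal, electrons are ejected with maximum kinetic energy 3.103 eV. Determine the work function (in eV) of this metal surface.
4.22 eV

From Einstein's photoelectric equation: KE_max = hf - φ = hc/λ - φ

Rearranging for φ:
φ = hc/λ - KE_max

Calculate photon energy:
E_photon = hc/λ = 7.3233 eV

Therefore:
φ = 7.3233 - 3.103 = 4.22 eV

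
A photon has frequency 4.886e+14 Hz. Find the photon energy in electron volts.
2.0207 eV

Using E = hf:

E = hf = (6.626×10⁻³⁴ J·s)(4.886e+14 Hz)
E = 2.0207 eV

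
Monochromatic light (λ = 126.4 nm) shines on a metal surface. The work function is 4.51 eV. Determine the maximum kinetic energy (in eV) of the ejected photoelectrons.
5.2989 eV

Using Einstein's photoelectric equation: KE_max = hf - φ = hc/λ - φ

First, calculate the photon energy:
E_photon = hc/λ = (6.626×10⁻³⁴ J·s)(3×10⁸ m/s) / (126.4×10⁻⁹ m)
E_photon = 9.8089 eV

Then, the maximum kinetic energy:
KE_max = E_photon - φ = 9.8089 eV - 4.51 eV = 5.2989 eV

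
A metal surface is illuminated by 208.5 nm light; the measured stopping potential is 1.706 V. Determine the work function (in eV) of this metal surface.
4.24 eV

The stopping potential gives the maximum kinetic energy: KE_max = eV_s = 1.706 eV

From Einstein's photoelectric equation: KE_max = hc/λ - φ
Rearranging: φ = hc/λ - KE_max

Calculate photon energy:
E_photon = hc/λ = (6.626×10⁻³⁴ J·s)(3×10⁸ m/s) / (208.5×10⁻⁹ m) = 5.9465 eV

Therefore:
φ = 5.9465 - 1.706 = 4.24 eV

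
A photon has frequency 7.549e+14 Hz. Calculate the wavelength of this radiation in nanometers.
397.13 nm

Using the wave equation: c = fλ

Solving for wavelength:
λ = c/f = (3×10⁸ m/s) / (7.549e+14 Hz)
λ = 397.13 nm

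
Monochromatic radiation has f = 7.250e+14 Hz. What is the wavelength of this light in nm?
413.51 nm

Using the wave equation: c = fλ

Solving for wavelength:
λ = c/f = (3×10⁸ m/s) / (7.250e+14 Hz)
λ = 413.51 nm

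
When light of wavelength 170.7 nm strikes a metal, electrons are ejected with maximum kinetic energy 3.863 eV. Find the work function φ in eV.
3.40 eV

From Einstein's photoelectric equation: KE_max = hf - φ = hc/λ - φ

Rearranging for φ:
φ = hc/λ - KE_max

Calculate photon energy:
E_photon = hc/λ = 7.2633 eV

Therefore:
φ = 7.2633 - 3.863 = 3.40 eV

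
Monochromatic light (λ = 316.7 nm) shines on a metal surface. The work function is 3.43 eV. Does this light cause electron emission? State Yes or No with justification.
Yes

For photoemission, the photon energy must exceed the work function.

Photon energy: E = hc/λ = 3.9149 eV
Work function: φ = 3.43 eV

Since E_photon (3.9149 eV) > φ (3.43 eV), photoemission WILL occur.
The threshold wavelength is λ₀ = hc/φ = 361.5 nm.
Since 316.7 nm < 361.5 nm, the light has sufficient energy.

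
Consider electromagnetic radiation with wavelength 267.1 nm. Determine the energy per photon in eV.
4.6419 eV

Using E = hf = hc/λ:

E = hc/λ = (6.626×10⁻³⁴ J·s)(3×10⁸ m/s) / (267.1×10⁻⁹ m)
E = 4.6419 eV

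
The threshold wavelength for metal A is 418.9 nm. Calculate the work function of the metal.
2.96 eV

At the threshold wavelength, photon energy equals work function:
φ = hc/λ₀

Calculating:
φ = (6.626×10⁻³⁴ J·s)(3×10⁸ m/s) / (418.9×10⁻⁹ m)
φ = 2.96 eV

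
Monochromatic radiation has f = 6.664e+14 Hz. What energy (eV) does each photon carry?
2.7560 eV

Using E = hf:

E = hf = (6.626×10⁻³⁴ J·s)(6.664e+14 Hz)
E = 2.7560 eV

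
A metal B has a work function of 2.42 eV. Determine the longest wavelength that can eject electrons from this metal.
512.33 nm

The threshold wavelength is when the photon energy equals the work function:
hc/λ₀ = φ

Solving for λ₀:
λ₀ = hc/φ = (6.626×10⁻³⁴ J·s)(3×10⁸ m/s) / (2.42 eV × 1.602×10⁻¹⁹ J/eV)
λ₀ = 512.33 nm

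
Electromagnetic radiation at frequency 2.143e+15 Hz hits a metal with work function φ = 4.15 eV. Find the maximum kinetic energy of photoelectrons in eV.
4.7127 eV

Using Einstein's photoelectric equation: KE_max = hf - φ

First, calculate the photon energy:
E_photon = hf = (6.626×10⁻³⁴ J·s)(2.143e+15 Hz)
E_photon = 8.8627 eV

Then, the maximum kinetic energy:
KE_max = E_photon - φ = 8.8627 eV - 4.15 eV = 4.7127 eV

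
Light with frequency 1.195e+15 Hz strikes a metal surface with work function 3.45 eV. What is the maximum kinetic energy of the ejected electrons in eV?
1.4921 eV

Using Einstein's photoelectric equation: KE_max = hf - φ

First, calculate the photon energy:
E_photon = hf = (6.626×10⁻³⁴ J·s)(1.195e+15 Hz)
E_photon = 4.9421 eV

Then, the maximum kinetic energy:
KE_max = E_photon - φ = 4.9421 eV - 3.45 eV = 1.4921 eV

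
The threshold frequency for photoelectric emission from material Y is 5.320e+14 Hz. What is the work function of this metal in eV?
2.20 eV

At the threshold frequency, photon energy equals work function:
φ = hf₀

Calculating:
φ = (6.626×10⁻³⁴ J·s)(5.320e+14 Hz)
φ = 2.20 eV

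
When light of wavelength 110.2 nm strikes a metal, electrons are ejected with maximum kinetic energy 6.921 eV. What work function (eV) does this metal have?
4.33 eV

From Einstein's photoelectric equation: KE_max = hf - φ = hc/λ - φ

Rearranging for φ:
φ = hc/λ - KE_max

Calculate photon energy:
E_photon = hc/λ = 11.2508 eV

Therefore:
φ = 11.2508 - 6.921 = 4.33 eV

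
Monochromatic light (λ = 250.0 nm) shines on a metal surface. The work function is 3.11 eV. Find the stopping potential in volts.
1.8494 V

The stopping potential V_s satisfies: eV_s = KE_max

First, find KE_max using Einstein's equation:
E_photon = hc/λ = 4.9594 eV
KE_max = E_photon - φ = 4.9594 - 3.11 = 1.8494 eV

Since eV_s = KE_max:
V_s = KE_max/e = 1.8494 V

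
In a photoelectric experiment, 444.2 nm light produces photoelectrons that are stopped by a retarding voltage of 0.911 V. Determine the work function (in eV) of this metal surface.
1.88 eV

The stopping potential gives the maximum kinetic energy: KE_max = eV_s = 0.911 eV

From Einstein's photoelectric equation: KE_max = hc/λ - φ
Rearranging: φ = hc/λ - KE_max

Calculate photon energy:
E_photon = hc/λ = (6.626×10⁻³⁴ J·s)(3×10⁸ m/s) / (444.2×10⁻⁹ m) = 2.7912 eV

Therefore:
φ = 2.7912 - 0.911 = 1.88 eV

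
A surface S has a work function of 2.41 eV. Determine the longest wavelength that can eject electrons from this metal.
514.46 nm

The threshold wavelength is when the photon energy equals the work function:
hc/λ₀ = φ

Solving for λ₀:
λ₀ = hc/φ = (6.626×10⁻³⁴ J·s)(3×10⁸ m/s) / (2.41 eV × 1.602×10⁻¹⁹ J/eV)
λ₀ = 514.46 nm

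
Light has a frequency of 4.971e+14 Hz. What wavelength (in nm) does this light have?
603.08 nm

Using the wave equation: c = fλ

Solving for wavelength:
λ = c/f = (3×10⁸ m/s) / (4.971e+14 Hz)
λ = 603.08 nm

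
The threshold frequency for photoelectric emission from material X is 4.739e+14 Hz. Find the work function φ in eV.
1.96 eV

At the threshold frequency, photon energy equals work function:
φ = hf₀

Calculating:
φ = (6.626×10⁻³⁴ J·s)(4.739e+14 Hz)
φ = 1.96 eV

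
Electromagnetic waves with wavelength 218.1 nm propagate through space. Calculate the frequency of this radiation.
1.3746e+15 Hz

Using the wave equation: c = fλ

Solving for frequency:
f = c/λ = (3×10⁸ m/s) / (218.1×10⁻⁹ m)
f = 1.3746e+15 Hz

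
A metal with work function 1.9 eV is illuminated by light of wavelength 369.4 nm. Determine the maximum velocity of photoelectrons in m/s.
7.1575e+05 m/s

First, find the maximum kinetic energy:
E_photon = hc/λ = 3.3564 eV
KE_max = E_photon - φ = 3.3564 - 1.9 = 1.4564 eV

Convert to Joules: KE_max = 1.4564 × 1.602×10⁻¹⁹ J = 2.3334e-19 J

Then use KE = ½mv² to find velocity:
v = √(2·KE/m) = √(2 × 2.3334e-19 J / 9.109e-31 kg)
v = 7.1575e+05 m/s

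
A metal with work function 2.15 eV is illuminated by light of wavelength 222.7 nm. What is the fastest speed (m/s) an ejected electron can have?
1.0964e+06 m/s

First, find the maximum kinetic energy:
E_photon = hc/λ = 5.5673 eV
KE_max = E_photon - φ = 5.5673 - 2.15 = 3.4173 eV

Convert to Joules: KE_max = 3.4173 × 1.602×10⁻¹⁹ J = 5.4751e-19 J

Then use KE = ½mv² to find velocity:
v = √(2·KE/m) = √(2 × 5.4751e-19 J / 9.109e-31 kg)
v = 1.0964e+06 m/s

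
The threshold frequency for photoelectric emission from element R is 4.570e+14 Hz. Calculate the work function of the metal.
1.89 eV

At the threshold frequency, photon energy equals work function:
φ = hf₀

Calculating:
φ = (6.626×10⁻³⁴ J·s)(4.570e+14 Hz)
φ = 1.89 eV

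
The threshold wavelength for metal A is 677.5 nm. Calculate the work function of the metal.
1.83 eV

At the threshold wavelength, photon energy equals work function:
φ = hc/λ₀

Calculating:
φ = (6.626×10⁻³⁴ J·s)(3×10⁸ m/s) / (677.5×10⁻⁹ m)
φ = 1.83 eV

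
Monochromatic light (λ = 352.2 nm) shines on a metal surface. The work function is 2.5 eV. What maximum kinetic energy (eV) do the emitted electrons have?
1.0203 eV

Using Einstein's photoelectric equation: KE_max = hf - φ = hc/λ - φ

First, calculate the photon energy:
E_photon = hc/λ = (6.626×10⁻³⁴ J·s)(3×10⁸ m/s) / (352.2×10⁻⁹ m)
E_photon = 3.5203 eV

Then, the maximum kinetic energy:
KE_max = E_photon - φ = 3.5203 eV - 2.5 eV = 1.0203 eV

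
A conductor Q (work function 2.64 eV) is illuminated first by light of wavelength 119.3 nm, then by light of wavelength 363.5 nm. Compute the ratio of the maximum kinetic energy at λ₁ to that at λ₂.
10.0573

Using Einstein's equation: KE_max = hc/λ - φ

For λ₁ = 119.3 nm:
E₁ = hc/λ₁ = 10.3926 eV
KE₁ = E₁ - φ = 10.3926 - 2.64 = 7.7526 eV

For λ₂ = 363.5 nm:
E₂ = hc/λ₂ = 3.4108 eV
KE₂ = E₂ - φ = 3.4108 - 2.64 = 0.7708 eV

Ratio: KE₁/KE₂ = 7.7526/0.7708 = 10.0573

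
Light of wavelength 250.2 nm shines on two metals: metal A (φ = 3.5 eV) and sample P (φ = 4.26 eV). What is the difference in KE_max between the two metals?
0.7600 eV

Using KE_max = hc/λ - φ for each metal:

Photon energy: E = hc/λ = 4.9554 eV

For metal A (φ₁ = 3.5 eV):
KE₁ = E - φ₁ = 4.9554 - 3.5 = 1.4554 eV

For sample P (φ₂ = 4.26 eV):
KE₂ = E - φ₂ = 4.9554 - 4.26 = 0.6954 eV

Difference:
ΔKE = KE₁ - KE₂ = 1.4554 - 0.6954 = 0.7600 eV

Note: The difference equals the difference in work functions: 4.26 - 3.5 = 0.76 eV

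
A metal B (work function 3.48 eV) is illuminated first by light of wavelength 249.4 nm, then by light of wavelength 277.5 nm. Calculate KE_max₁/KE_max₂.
1.5096

Using Einstein's equation: KE_max = hc/λ - φ

For λ₁ = 249.4 nm:
E₁ = hc/λ₁ = 4.9713 eV
KE₁ = E₁ - φ = 4.9713 - 3.48 = 1.4913 eV

For λ₂ = 277.5 nm:
E₂ = hc/λ₂ = 4.4679 eV
KE₂ = E₂ - φ = 4.4679 - 3.48 = 0.9879 eV

Ratio: KE₁/KE₂ = 1.4913/0.9879 = 1.5096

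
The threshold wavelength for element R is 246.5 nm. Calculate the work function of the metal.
5.03 eV

At the threshold wavelength, photon energy equals work function:
φ = hc/λ₀

Calculating:
φ = (6.626×10⁻³⁴ J·s)(3×10⁸ m/s) / (246.5×10⁻⁹ m)
φ = 5.03 eV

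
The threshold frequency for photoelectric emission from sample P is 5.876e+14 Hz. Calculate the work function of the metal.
2.43 eV

At the threshold frequency, photon energy equals work function:
φ = hf₀

Calculating:
φ = (6.626×10⁻³⁴ J·s)(5.876e+14 Hz)
φ = 2.43 eV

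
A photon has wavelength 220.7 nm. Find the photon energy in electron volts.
5.6178 eV

Using E = hf = hc/λ:

E = hc/λ = (6.626×10⁻³⁴ J·s)(3×10⁸ m/s) / (220.7×10⁻⁹ m)
E = 5.6178 eV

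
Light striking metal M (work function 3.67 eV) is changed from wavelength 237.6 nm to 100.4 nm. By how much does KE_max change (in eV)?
7.1308 eV

Using Einstein's equation: KE_max = hc/λ - φ

For λ₁ = 237.6 nm:
KE₁ = hc/λ₁ - φ = 5.2182 - 3.67 = 1.5482 eV

For λ₂ = 100.4 nm:
KE₂ = hc/λ₂ - φ = 12.3490 - 3.67 = 8.6790 eV

Change in KE:
ΔKE = KE₂ - KE₁ = 8.6790 - 1.5482 = 7.1308 eV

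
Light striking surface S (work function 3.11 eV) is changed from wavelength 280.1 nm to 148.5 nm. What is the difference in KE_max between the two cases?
3.9227 eV

Using Einstein's equation: KE_max = hc/λ - φ

For λ₁ = 280.1 nm:
KE₁ = hc/λ₁ - φ = 4.4264 - 3.11 = 1.3164 eV

For λ₂ = 148.5 nm:
KE₂ = hc/λ₂ - φ = 8.3491 - 3.11 = 5.2391 eV

Change in KE:
ΔKE = KE₂ - KE₁ = 5.2391 - 1.3164 = 3.9227 eV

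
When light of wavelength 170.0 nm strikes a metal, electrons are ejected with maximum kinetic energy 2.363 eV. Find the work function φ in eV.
4.93 eV

From Einstein's photoelectric equation: KE_max = hf - φ = hc/λ - φ

Rearranging for φ:
φ = hc/λ - KE_max

Calculate photon energy:
E_photon = hc/λ = 7.2932 eV

Therefore:
φ = 7.2932 - 2.363 = 4.93 eV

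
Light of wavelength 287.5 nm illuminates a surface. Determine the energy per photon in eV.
4.3125 eV

Using E = hf = hc/λ:

E = hc/λ = (6.626×10⁻³⁴ J·s)(3×10⁸ m/s) / (287.5×10⁻⁹ m)
E = 4.3125 eV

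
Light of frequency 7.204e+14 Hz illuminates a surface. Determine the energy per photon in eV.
2.9793 eV

Using E = hf:

E = hf = (6.626×10⁻³⁴ J·s)(7.204e+14 Hz)
E = 2.9793 eV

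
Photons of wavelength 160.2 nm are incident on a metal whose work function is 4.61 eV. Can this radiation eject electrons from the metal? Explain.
Yes

For photoemission, the photon energy must exceed the work function.

Photon energy: E = hc/λ = 7.7393 eV
Work function: φ = 4.61 eV

Since E_photon (7.7393 eV) > φ (4.61 eV), photoemission WILL occur.
The threshold wavelength is λ₀ = hc/φ = 268.9 nm.
Since 160.2 nm < 268.9 nm, the light has sufficient energy.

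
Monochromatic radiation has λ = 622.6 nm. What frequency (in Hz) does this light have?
4.8152e+14 Hz

Using the wave equation: c = fλ

Solving for frequency:
f = c/λ = (3×10⁸ m/s) / (622.6×10⁻⁹ m)
f = 4.8152e+14 Hz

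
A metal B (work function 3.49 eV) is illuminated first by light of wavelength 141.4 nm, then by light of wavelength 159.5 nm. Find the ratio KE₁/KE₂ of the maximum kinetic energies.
1.2323

Using Einstein's equation: KE_max = hc/λ - φ

For λ₁ = 141.4 nm:
E₁ = hc/λ₁ = 8.7683 eV
KE₁ = E₁ - φ = 8.7683 - 3.49 = 5.2783 eV

For λ₂ = 159.5 nm:
E₂ = hc/λ₂ = 7.7733 eV
KE₂ = E₂ - φ = 7.7733 - 3.49 = 4.2833 eV

Ratio: KE₁/KE₂ = 5.2783/4.2833 = 1.2323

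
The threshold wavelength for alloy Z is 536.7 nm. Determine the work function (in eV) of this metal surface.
2.31 eV

At the threshold wavelength, photon energy equals work function:
φ = hc/λ₀

Calculating:
φ = (6.626×10⁻³⁴ J·s)(3×10⁸ m/s) / (536.7×10⁻⁹ m)
φ = 2.31 eV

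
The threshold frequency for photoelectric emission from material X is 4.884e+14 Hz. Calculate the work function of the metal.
2.02 eV

At the threshold frequency, photon energy equals work function:
φ = hf₀

Calculating:
φ = (6.626×10⁻³⁴ J·s)(4.884e+14 Hz)
φ = 2.02 eV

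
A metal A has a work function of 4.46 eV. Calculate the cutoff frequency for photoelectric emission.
1.0784e+15 Hz

The threshold frequency is when the photon energy equals the work function:
hf₀ = φ

Solving for f₀:
f₀ = φ/h = (4.46 eV × 1.602×10⁻¹⁹ J/eV) / (6.626×10⁻³⁴ J·s)
f₀ = 1.0784e+15 Hz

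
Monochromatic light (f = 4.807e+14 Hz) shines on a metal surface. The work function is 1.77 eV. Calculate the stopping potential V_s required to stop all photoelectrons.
0.2180 V

The stopping potential V_s satisfies: eV_s = KE_max

First, find KE_max using Einstein's equation:
E_photon = hf = (6.626×10⁻³⁴ J·s)(4.807e+14 Hz) = 1.9880 eV
KE_max = E_photon - φ = 1.9880 - 1.77 = 0.2180 eV

Since eV_s = KE_max:
V_s = KE_max/e = 0.2180 V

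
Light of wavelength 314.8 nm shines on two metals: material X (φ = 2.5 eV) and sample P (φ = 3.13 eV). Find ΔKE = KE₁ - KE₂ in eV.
0.6300 eV

Using KE_max = hc/λ - φ for each metal:

Photon energy: E = hc/λ = 3.9385 eV

For material X (φ₁ = 2.5 eV):
KE₁ = E - φ₁ = 3.9385 - 2.5 = 1.4385 eV

For sample P (φ₂ = 3.13 eV):
KE₂ = E - φ₂ = 3.9385 - 3.13 = 0.8085 eV

Difference:
ΔKE = KE₁ - KE₂ = 1.4385 - 0.8085 = 0.6300 eV

Note: The difference equals the difference in work functions: 3.13 - 2.5 = 0.63 eV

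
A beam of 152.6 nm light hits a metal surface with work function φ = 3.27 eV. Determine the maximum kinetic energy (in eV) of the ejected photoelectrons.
4.8548 eV

Using Einstein's photoelectric equation: KE_max = hf - φ = hc/λ - φ

First, calculate the photon energy:
E_photon = hc/λ = (6.626×10⁻³⁴ J·s)(3×10⁸ m/s) / (152.6×10⁻⁹ m)
E_photon = 8.1248 eV

Then, the maximum kinetic energy:
KE_max = E_photon - φ = 8.1248 eV - 3.27 eV = 4.8548 eV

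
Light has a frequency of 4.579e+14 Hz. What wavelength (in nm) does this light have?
654.71 nm

Using the wave equation: c = fλ

Solving for wavelength:
λ = c/f = (3×10⁸ m/s) / (4.579e+14 Hz)
λ = 654.71 nm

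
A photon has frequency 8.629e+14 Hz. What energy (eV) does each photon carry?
3.5687 eV

Using E = hf:

E = hf = (6.626×10⁻³⁴ J·s)(8.629e+14 Hz)
E = 3.5687 eV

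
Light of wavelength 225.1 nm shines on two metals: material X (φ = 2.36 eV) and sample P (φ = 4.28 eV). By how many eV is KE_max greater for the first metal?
1.9200 eV

Using KE_max = hc/λ - φ for each metal:

Photon energy: E = hc/λ = 5.5080 eV

For material X (φ₁ = 2.36 eV):
KE₁ = E - φ₁ = 5.5080 - 2.36 = 3.1480 eV

For sample P (φ₂ = 4.28 eV):
KE₂ = E - φ₂ = 5.5080 - 4.28 = 1.2280 eV

Difference:
ΔKE = KE₁ - KE₂ = 3.1480 - 1.2280 = 1.9200 eV

Note: The difference equals the difference in work functions: 4.28 - 2.36 = 1.92 eV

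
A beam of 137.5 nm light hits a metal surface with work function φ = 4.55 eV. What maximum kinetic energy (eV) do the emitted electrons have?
4.4670 eV

Using Einstein's photoelectric equation: KE_max = hf - φ = hc/λ - φ

First, calculate the photon energy:
E_photon = hc/λ = (6.626×10⁻³⁴ J·s)(3×10⁸ m/s) / (137.5×10⁻⁹ m)
E_photon = 9.0170 eV

Then, the maximum kinetic energy:
KE_max = E_photon - φ = 9.0170 eV - 4.55 eV = 4.4670 eV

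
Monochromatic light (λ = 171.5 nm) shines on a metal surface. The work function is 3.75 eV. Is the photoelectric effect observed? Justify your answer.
Yes

For photoemission, the photon energy must exceed the work function.

Photon energy: E = hc/λ = 7.2294 eV
Work function: φ = 3.75 eV

Since E_photon (7.2294 eV) > φ (3.75 eV), photoemission WILL occur.
The threshold wavelength is λ₀ = hc/φ = 330.6 nm.
Since 171.5 nm < 330.6 nm, the light has sufficient energy.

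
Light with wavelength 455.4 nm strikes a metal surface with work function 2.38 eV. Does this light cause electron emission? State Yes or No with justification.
Yes

For photoemission, the photon energy must exceed the work function.

Photon energy: E = hc/λ = 2.7225 eV
Work function: φ = 2.38 eV

Since E_photon (2.7225 eV) > φ (2.38 eV), photoemission WILL occur.
The threshold wavelength is λ₀ = hc/φ = 520.9 nm.
Since 455.4 nm < 520.9 nm, the light has sufficient energy.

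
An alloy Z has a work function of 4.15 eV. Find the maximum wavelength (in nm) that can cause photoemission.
298.76 nm

The threshold wavelength is when the photon energy equals the work function:
hc/λ₀ = φ

Solving for λ₀:
λ₀ = hc/φ = (6.626×10⁻³⁴ J·s)(3×10⁸ m/s) / (4.15 eV × 1.602×10⁻¹⁹ J/eV)
λ₀ = 298.76 nm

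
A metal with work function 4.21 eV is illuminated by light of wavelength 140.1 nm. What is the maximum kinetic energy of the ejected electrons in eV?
4.6397 eV

Using Einstein's photoelectric equation: KE_max = hf - φ = hc/λ - φ

First, calculate the photon energy:
E_photon = hc/λ = (6.626×10⁻³⁴ J·s)(3×10⁸ m/s) / (140.1×10⁻⁹ m)
E_photon = 8.8497 eV

Then, the maximum kinetic energy:
KE_max = E_photon - φ = 8.8497 eV - 4.21 eV = 4.6397 eV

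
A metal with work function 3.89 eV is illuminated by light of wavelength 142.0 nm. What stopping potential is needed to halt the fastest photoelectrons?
4.8413 V

The stopping potential V_s satisfies: eV_s = KE_max

First, find KE_max using Einstein's equation:
E_photon = hc/λ = 8.7313 eV
KE_max = E_photon - φ = 8.7313 - 3.89 = 4.8413 eV

Since eV_s = KE_max:
V_s = KE_max/e = 4.8413 V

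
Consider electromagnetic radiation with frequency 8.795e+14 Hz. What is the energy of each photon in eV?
3.6373 eV

Using E = hf:

E = hf = (6.626×10⁻³⁴ J·s)(8.795e+14 Hz)
E = 3.6373 eV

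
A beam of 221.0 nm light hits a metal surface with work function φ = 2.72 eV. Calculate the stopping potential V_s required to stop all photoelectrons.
2.8901 V

The stopping potential V_s satisfies: eV_s = KE_max

First, find KE_max using Einstein's equation:
E_photon = hc/λ = 5.6101 eV
KE_max = E_photon - φ = 5.6101 - 2.72 = 2.8901 eV

Since eV_s = KE_max:
V_s = KE_max/e = 2.8901 V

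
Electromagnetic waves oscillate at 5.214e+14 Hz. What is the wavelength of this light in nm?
574.98 nm

Using the wave equation: c = fλ

Solving for wavelength:
λ = c/f = (3×10⁸ m/s) / (5.214e+14 Hz)
λ = 574.98 nm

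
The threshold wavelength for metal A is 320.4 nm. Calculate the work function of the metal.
3.87 eV

At the threshold wavelength, photon energy equals work function:
φ = hc/λ₀

Calculating:
φ = (6.626×10⁻³⁴ J·s)(3×10⁸ m/s) / (320.4×10⁻⁹ m)
φ = 3.87 eV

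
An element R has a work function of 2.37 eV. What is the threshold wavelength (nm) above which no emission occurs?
523.14 nm

The threshold wavelength is when the photon energy equals the work function:
hc/λ₀ = φ

Solving for λ₀:
λ₀ = hc/φ = (6.626×10⁻³⁴ J·s)(3×10⁸ m/s) / (2.37 eV × 1.602×10⁻¹⁹ J/eV)
λ₀ = 523.14 nm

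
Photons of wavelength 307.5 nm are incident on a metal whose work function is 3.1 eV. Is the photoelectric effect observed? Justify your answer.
Yes

For photoemission, the photon energy must exceed the work function.

Photon energy: E = hc/λ = 4.0320 eV
Work function: φ = 3.1 eV

Since E_photon (4.0320 eV) > φ (3.1 eV), photoemission WILL occur.
The threshold wavelength is λ₀ = hc/φ = 399.9 nm.
Since 307.5 nm < 399.9 nm, the light has sufficient energy.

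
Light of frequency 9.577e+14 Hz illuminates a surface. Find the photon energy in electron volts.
3.9607 eV

Using E = hf:

E = hf = (6.626×10⁻³⁴ J·s)(9.577e+14 Hz)
E = 3.9607 eV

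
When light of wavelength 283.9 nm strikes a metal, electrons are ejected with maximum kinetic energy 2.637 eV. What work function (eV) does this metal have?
1.73 eV

From Einstein's photoelectric equation: KE_max = hf - φ = hc/λ - φ

Rearranging for φ:
φ = hc/λ - KE_max

Calculate photon energy:
E_photon = hc/λ = 4.3672 eV

Therefore:
φ = 4.3672 - 2.637 = 1.73 eV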